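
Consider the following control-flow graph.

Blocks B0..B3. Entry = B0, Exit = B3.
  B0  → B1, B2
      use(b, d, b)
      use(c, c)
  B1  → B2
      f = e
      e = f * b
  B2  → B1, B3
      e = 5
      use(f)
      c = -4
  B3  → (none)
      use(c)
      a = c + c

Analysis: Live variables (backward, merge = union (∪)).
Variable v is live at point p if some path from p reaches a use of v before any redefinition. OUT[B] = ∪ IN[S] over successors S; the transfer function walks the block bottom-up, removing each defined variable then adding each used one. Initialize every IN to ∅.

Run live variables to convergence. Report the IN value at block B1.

Answer: {b, e}

Trace:
Converged values:
  B0:   IN={b, c, d, e, f}   OUT={b, e, f}
  B1:   IN={b, e}   OUT={b, f}
  B2:   IN={b, f}   OUT={b, c, e}
  B3:   IN={c}   OUT={}

Merge at B1: OUT[B1] = IN[B2] = {b, f}
Applying B1's transfer function to that OUT value gives IN[B1] (row B1 above).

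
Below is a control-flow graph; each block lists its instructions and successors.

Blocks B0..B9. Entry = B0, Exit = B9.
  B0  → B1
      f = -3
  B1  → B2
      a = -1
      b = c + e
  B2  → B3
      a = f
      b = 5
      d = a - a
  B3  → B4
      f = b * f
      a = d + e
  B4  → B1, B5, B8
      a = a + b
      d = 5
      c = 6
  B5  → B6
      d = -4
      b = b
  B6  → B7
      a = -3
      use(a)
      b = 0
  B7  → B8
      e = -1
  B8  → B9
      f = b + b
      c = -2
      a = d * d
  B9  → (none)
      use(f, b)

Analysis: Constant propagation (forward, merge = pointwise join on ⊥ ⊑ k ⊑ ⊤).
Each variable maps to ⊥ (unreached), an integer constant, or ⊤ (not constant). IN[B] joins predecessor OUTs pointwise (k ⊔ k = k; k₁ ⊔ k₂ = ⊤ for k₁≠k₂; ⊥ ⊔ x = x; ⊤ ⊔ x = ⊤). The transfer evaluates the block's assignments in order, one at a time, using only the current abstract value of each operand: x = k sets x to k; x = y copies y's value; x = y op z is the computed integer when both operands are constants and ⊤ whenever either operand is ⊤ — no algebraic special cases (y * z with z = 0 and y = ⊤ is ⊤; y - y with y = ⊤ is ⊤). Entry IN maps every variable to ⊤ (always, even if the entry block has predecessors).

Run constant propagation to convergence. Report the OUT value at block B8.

Converged values:
  B0:   IN=(all ⊤)   OUT={f:-3; rest ⊤}
  B1:   IN=(all ⊤)   OUT={a:-1; rest ⊤}
  B2:   IN={a:-1; rest ⊤}   OUT={b:5; rest ⊤}
  B3:   IN={b:5; rest ⊤}   OUT={b:5; rest ⊤}
  B4:   IN={b:5; rest ⊤}   OUT={b:5, c:6, d:5; rest ⊤}
  B5:   IN={b:5, c:6, d:5; rest ⊤}   OUT={b:5, c:6, d:-4; rest ⊤}
  B6:   IN={b:5, c:6, d:-4; rest ⊤}   OUT={a:-3, b:0, c:6, d:-4; rest ⊤}
  B7:   IN={a:-3, b:0, c:6, d:-4; rest ⊤}   OUT={a:-3, b:0, c:6, d:-4, e:-1; rest ⊤}
  B8:   IN={c:6; rest ⊤}   OUT={c:-2; rest ⊤}
  B9:   IN={c:-2; rest ⊤}   OUT={c:-2; rest ⊤}

Merge at B8: IN[B8] = OUT[B4] ⊔ OUT[B7] = {a: ⊤, b: ⊤, c: 6, d: ⊤, e: ⊤, f: ⊤}
Applying B8's transfer function to that IN value gives OUT[B8] (row B8 above).

Answer: {a: ⊤, b: ⊤, c: -2, d: ⊤, e: ⊤, f: ⊤}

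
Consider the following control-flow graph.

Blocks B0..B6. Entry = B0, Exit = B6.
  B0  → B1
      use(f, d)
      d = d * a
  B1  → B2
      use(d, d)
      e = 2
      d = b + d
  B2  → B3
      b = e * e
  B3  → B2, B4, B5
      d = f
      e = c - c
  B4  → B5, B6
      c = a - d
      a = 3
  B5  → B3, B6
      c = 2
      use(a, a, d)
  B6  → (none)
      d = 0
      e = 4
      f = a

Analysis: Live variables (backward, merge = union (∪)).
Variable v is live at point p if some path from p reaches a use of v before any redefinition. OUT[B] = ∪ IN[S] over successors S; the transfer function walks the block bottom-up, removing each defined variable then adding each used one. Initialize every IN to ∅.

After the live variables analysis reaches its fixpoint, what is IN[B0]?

Per-block solution:
  B0:  IN={a, b, c, d, f}  OUT={a, b, c, d, f}
  B1:  IN={a, b, c, d, f}  OUT={a, c, e, f}
  B2:  IN={a, c, e, f}  OUT={a, c, f}
  B3:  IN={a, c, f}  OUT={a, c, d, e, f}
  B4:  IN={a, d, f}  OUT={a, d, f}
  B5:  IN={a, d, f}  OUT={a, c, f}
  B6:  IN={a}  OUT={}

Merge at B0: OUT[B0] = IN[B1] = {a, b, c, d, f}
Applying B0's transfer function to that OUT value gives IN[B0] (row B0 above).

Answer: {a, b, c, d, f}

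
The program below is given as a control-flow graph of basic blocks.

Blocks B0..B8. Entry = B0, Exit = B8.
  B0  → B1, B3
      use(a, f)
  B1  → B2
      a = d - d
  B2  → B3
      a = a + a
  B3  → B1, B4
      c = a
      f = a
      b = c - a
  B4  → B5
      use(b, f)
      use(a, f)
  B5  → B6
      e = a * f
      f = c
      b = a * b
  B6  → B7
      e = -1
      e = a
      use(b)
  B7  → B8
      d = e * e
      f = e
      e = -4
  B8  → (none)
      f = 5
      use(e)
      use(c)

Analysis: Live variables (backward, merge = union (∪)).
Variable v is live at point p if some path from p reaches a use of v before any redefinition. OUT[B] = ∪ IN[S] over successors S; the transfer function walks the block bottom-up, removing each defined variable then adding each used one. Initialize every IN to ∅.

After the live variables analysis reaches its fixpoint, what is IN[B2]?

Answer: {a, d}

Working:
Per-block solution:
  B0:  IN={a, d, f}  OUT={a, d}
  B1:  IN={d}  OUT={a, d}
  B2:  IN={a, d}  OUT={a, d}
  B3:  IN={a, d}  OUT={a, b, c, d, f}
  B4:  IN={a, b, c, f}  OUT={a, b, c, f}
  B5:  IN={a, b, c, f}  OUT={a, b, c}
  B6:  IN={a, b, c}  OUT={c, e}
  B7:  IN={c, e}  OUT={c, e}
  B8:  IN={c, e}  OUT={}

Merge at B2: OUT[B2] = IN[B3] = {a, d}
Applying B2's transfer function to that OUT value gives IN[B2] (row B2 above).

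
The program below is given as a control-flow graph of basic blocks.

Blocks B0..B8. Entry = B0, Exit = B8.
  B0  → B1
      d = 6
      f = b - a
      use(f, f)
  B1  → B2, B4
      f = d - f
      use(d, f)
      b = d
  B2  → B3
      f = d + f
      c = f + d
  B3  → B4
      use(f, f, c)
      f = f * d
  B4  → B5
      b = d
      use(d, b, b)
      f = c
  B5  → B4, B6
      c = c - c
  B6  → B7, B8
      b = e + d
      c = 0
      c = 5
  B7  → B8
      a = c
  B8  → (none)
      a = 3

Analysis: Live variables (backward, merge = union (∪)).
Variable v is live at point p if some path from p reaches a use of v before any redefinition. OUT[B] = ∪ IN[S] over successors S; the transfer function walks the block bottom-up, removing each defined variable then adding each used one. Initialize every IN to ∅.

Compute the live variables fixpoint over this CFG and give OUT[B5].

Answer: {c, d, e}

Working:
Per-block solution:
  B0: | IN={a, b, c, e} | OUT={c, d, e, f}
  B1: | IN={c, d, e, f} | OUT={c, d, e, f}
  B2: | IN={d, e, f} | OUT={c, d, e, f}
  B3: | IN={c, d, e, f} | OUT={c, d, e}
  B4: | IN={c, d, e} | OUT={c, d, e}
  B5: | IN={c, d, e} | OUT={c, d, e}
  B6: | IN={d, e} | OUT={c}
  B7: | IN={c} | OUT={}
  B8: | IN={} | OUT={}

Merge at B5: OUT[B5] = IN[B4] ⊔ IN[B6] = {c, d, e}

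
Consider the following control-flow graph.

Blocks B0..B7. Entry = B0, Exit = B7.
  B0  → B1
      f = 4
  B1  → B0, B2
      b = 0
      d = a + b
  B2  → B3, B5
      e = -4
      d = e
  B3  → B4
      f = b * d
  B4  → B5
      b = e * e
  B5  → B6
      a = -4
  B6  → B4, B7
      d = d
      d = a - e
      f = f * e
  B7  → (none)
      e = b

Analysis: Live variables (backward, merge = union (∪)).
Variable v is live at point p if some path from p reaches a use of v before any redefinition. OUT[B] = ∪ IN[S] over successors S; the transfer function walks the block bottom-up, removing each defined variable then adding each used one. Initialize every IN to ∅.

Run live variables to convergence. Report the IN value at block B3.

Per-block solution:
  B0:  IN={a}  OUT={a, f}
  B1:  IN={a, f}  OUT={a, b, f}
  B2:  IN={b, f}  OUT={b, d, e, f}
  B3:  IN={b, d, e}  OUT={d, e, f}
  B4:  IN={d, e, f}  OUT={b, d, e, f}
  B5:  IN={b, d, e, f}  OUT={a, b, d, e, f}
  B6:  IN={a, b, d, e, f}  OUT={b, d, e, f}
  B7:  IN={b}  OUT={}

Merge at B3: OUT[B3] = IN[B4] = {d, e, f}
Applying B3's transfer function to that OUT value gives IN[B3] (row B3 above).

Answer: {b, d, e}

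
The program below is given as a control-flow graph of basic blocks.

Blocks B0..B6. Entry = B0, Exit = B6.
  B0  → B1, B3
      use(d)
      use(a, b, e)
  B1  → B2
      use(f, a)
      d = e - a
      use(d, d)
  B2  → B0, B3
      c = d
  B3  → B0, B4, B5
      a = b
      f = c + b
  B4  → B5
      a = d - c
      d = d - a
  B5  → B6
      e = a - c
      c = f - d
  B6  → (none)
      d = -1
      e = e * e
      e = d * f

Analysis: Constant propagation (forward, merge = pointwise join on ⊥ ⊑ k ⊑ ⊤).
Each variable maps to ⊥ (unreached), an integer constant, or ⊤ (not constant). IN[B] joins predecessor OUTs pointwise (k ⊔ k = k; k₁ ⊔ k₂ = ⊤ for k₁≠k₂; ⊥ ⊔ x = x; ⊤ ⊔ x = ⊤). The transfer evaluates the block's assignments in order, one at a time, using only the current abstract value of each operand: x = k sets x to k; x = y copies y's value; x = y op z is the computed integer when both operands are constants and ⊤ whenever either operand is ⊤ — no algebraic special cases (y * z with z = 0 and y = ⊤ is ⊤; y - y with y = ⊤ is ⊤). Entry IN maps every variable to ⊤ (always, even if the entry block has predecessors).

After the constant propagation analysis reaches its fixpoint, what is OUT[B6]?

Fixpoint table:
  B0:  IN=(all ⊤)  OUT=(all ⊤)
  B1:  IN=(all ⊤)  OUT=(all ⊤)
  B2:  IN=(all ⊤)  OUT=(all ⊤)
  B3:  IN=(all ⊤)  OUT=(all ⊤)
  B4:  IN=(all ⊤)  OUT=(all ⊤)
  B5:  IN=(all ⊤)  OUT=(all ⊤)
  B6:  IN=(all ⊤)  OUT={d:-1; rest ⊤}

Merge at B6: IN[B6] = OUT[B5] = {a: ⊤, b: ⊤, c: ⊤, d: ⊤, e: ⊤, f: ⊤}
Applying B6's transfer function to that IN value gives OUT[B6] (row B6 above).

Answer: {a: ⊤, b: ⊤, c: ⊤, d: -1, e: ⊤, f: ⊤}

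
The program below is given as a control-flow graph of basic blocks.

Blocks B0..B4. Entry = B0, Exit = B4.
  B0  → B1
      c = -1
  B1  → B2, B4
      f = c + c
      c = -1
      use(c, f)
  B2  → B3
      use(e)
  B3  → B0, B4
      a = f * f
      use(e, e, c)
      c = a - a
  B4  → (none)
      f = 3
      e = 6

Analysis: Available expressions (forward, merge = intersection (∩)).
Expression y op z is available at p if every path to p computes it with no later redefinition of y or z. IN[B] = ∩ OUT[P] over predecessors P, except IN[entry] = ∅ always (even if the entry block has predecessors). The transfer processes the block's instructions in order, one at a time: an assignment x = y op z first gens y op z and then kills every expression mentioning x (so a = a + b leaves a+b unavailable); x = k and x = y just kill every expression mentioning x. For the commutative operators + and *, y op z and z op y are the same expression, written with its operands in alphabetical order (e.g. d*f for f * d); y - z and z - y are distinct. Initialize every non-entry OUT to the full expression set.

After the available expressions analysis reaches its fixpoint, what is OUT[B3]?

Answer: {a-a, f*f}

Working:
Converged values:
  B0:  IN={}  OUT={}
  B1:  IN={}  OUT={}
  B2:  IN={}  OUT={}
  B3:  IN={}  OUT={a-a, f*f}
  B4:  IN={}  OUT={}

Merge at B3: IN[B3] = OUT[B2] = {}
Applying B3's transfer function to that IN value gives OUT[B3] (row B3 above).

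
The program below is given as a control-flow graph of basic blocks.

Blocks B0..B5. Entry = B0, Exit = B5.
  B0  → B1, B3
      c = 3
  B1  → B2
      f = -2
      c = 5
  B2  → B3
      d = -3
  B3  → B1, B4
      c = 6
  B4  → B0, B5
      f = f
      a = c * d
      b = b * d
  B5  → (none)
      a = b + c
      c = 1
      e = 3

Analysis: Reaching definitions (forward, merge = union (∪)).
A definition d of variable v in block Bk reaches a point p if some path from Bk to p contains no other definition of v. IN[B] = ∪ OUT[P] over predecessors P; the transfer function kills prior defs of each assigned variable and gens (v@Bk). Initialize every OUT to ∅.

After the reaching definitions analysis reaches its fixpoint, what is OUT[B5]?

Answer: {a@B5, b@B4, c@B5, d@B2, e@B5, f@B4}

Working:
Per-block solution:
  B0:  IN={a@B4, b@B4, c@B3, d@B2, f@B4}  OUT={a@B4, b@B4, c@B0, d@B2, f@B4}
  B1:  IN={a@B4, b@B4, c@B0, c@B3, d@B2, f@B1, f@B4}  OUT={a@B4, b@B4, c@B1, d@B2, f@B1}
  B2:  IN={a@B4, b@B4, c@B1, d@B2, f@B1}  OUT={a@B4, b@B4, c@B1, d@B2, f@B1}
  B3:  IN={a@B4, b@B4, c@B0, c@B1, d@B2, f@B1, f@B4}  OUT={a@B4, b@B4, c@B3, d@B2, f@B1, f@B4}
  B4:  IN={a@B4, b@B4, c@B3, d@B2, f@B1, f@B4}  OUT={a@B4, b@B4, c@B3, d@B2, f@B4}
  B5:  IN={a@B4, b@B4, c@B3, d@B2, f@B4}  OUT={a@B5, b@B4, c@B5, d@B2, e@B5, f@B4}

Merge at B5: IN[B5] = OUT[B4] = {a@B4, b@B4, c@B3, d@B2, f@B4}
Applying B5's transfer function to that IN value gives OUT[B5] (row B5 above).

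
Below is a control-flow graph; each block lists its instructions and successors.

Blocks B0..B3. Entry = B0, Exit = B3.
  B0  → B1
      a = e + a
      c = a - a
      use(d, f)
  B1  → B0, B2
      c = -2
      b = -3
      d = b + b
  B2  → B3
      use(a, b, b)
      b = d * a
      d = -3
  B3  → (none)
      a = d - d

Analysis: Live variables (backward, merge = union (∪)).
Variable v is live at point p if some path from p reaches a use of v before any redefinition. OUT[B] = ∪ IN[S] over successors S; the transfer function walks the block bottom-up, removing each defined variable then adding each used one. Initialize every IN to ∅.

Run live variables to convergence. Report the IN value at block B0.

Converged values:
  B0: | IN={a, d, e, f} | OUT={a, e, f}
  B1: | IN={a, e, f} | OUT={a, b, d, e, f}
  B2: | IN={a, b, d} | OUT={d}
  B3: | IN={d} | OUT={}

Merge at B0: OUT[B0] = IN[B1] = {a, e, f}
Applying B0's transfer function to that OUT value gives IN[B0] (row B0 above).

Answer: {a, d, e, f}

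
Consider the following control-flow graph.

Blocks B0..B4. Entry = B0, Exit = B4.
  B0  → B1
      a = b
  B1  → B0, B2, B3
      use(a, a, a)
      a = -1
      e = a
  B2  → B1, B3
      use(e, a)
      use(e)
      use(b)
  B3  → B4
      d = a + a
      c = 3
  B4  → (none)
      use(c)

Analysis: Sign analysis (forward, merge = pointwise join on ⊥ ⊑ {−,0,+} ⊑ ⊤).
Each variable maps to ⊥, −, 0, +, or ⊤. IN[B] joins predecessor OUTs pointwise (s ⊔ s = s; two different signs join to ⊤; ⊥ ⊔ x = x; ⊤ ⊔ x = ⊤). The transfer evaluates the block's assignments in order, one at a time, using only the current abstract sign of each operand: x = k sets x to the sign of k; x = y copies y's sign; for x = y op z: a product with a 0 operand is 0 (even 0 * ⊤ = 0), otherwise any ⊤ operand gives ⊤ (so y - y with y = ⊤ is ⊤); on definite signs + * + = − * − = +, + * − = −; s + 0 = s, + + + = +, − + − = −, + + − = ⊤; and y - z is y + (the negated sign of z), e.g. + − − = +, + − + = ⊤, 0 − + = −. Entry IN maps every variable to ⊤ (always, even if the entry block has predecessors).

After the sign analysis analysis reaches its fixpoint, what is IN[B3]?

Fixpoint table:
  B0:   IN=(all ⊤)   OUT=(all ⊤)
  B1:   IN=(all ⊤)   OUT={a:-, e:-; rest ⊤}
  B2:   IN={a:-, e:-; rest ⊤}   OUT={a:-, e:-; rest ⊤}
  B3:   IN={a:-, e:-; rest ⊤}   OUT={a:-, c:+, d:-, e:-; rest ⊤}
  B4:   IN={a:-, c:+, d:-, e:-; rest ⊤}   OUT={a:-, c:+, d:-, e:-; rest ⊤}

Merge at B3: IN[B3] = OUT[B1] ⊔ OUT[B2] = {a: -, b: ⊤, c: ⊤, d: ⊤, e: -, f: ⊤}

Answer: {a: -, b: ⊤, c: ⊤, d: ⊤, e: -, f: ⊤}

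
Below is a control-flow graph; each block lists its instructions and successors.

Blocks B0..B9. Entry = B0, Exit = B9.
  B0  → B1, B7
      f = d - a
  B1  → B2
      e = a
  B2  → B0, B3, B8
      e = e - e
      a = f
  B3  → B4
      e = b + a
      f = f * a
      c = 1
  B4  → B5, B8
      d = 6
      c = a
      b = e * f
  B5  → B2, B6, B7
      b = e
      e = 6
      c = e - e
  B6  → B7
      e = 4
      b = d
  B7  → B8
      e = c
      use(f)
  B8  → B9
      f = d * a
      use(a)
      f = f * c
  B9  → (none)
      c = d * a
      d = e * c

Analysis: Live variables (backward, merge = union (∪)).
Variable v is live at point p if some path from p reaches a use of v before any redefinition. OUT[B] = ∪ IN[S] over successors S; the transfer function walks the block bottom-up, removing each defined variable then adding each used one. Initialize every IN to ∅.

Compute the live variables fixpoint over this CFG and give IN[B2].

Fixpoint table:
  B0:   IN={a, b, c, d}   OUT={a, b, c, d, f}
  B1:   IN={a, b, c, d, f}   OUT={b, c, d, e, f}
  B2:   IN={b, c, d, e, f}   OUT={a, b, c, d, e, f}
  B3:   IN={a, b, f}   OUT={a, e, f}
  B4:   IN={a, e, f}   OUT={a, c, d, e, f}
  B5:   IN={a, d, e, f}   OUT={a, b, c, d, e, f}
  B6:   IN={a, c, d, f}   OUT={a, c, d, f}
  B7:   IN={a, c, d, f}   OUT={a, c, d, e}
  B8:   IN={a, c, d, e}   OUT={a, d, e}
  B9:   IN={a, d, e}   OUT={}

Merge at B2: OUT[B2] = IN[B0] ⊔ IN[B3] ⊔ IN[B8] = {a, b, c, d, e, f}
Applying B2's transfer function to that OUT value gives IN[B2] (row B2 above).

Answer: {b, c, d, e, f}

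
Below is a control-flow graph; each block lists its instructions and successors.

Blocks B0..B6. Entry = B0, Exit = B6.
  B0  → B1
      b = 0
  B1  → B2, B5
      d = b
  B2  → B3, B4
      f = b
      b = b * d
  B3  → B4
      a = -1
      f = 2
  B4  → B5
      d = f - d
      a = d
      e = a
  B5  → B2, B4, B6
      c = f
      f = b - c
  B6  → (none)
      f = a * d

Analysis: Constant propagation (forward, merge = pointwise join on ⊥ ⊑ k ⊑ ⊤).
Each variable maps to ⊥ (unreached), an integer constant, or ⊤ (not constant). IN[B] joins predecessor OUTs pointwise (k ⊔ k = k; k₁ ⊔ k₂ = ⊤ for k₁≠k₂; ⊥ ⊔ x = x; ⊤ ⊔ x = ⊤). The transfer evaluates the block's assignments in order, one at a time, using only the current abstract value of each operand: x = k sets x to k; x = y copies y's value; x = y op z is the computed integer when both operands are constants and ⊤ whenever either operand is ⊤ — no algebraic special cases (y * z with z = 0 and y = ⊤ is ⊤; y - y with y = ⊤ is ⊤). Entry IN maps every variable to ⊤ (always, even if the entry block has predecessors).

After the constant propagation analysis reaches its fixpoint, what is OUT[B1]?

Fixpoint table:
  B0:  IN=(all ⊤)  OUT={b:0; rest ⊤}
  B1:  IN={b:0; rest ⊤}  OUT={b:0, d:0; rest ⊤}
  B2:  IN=(all ⊤)  OUT=(all ⊤)
  B3:  IN=(all ⊤)  OUT={a:-1, f:2; rest ⊤}
  B4:  IN=(all ⊤)  OUT=(all ⊤)
  B5:  IN=(all ⊤)  OUT=(all ⊤)
  B6:  IN=(all ⊤)  OUT=(all ⊤)

Merge at B1: IN[B1] = OUT[B0] = {a: ⊤, b: 0, c: ⊤, d: ⊤, e: ⊤, f: ⊤}
Applying B1's transfer function to that IN value gives OUT[B1] (row B1 above).

Answer: {a: ⊤, b: 0, c: ⊤, d: 0, e: ⊤, f: ⊤}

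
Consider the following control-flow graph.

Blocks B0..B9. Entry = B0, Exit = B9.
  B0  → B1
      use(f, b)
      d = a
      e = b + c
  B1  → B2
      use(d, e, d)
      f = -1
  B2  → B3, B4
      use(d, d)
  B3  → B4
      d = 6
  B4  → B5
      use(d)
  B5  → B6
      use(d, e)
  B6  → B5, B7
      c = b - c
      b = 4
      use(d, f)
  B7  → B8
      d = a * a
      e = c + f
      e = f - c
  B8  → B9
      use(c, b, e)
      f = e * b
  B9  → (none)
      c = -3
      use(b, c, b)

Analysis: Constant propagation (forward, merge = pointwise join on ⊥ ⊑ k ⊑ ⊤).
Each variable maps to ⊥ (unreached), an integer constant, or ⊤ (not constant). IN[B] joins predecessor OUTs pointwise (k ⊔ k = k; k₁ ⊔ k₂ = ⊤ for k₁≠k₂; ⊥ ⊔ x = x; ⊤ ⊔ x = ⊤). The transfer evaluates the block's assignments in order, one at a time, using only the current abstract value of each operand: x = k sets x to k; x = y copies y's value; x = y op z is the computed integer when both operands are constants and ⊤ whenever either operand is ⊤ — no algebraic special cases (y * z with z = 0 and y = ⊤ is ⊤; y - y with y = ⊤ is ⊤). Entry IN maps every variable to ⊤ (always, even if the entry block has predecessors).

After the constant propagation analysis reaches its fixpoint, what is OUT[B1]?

Answer: {a: ⊤, b: ⊤, c: ⊤, d: ⊤, e: ⊤, f: -1}

Derivation:
Converged values:
  B0:  IN=(all ⊤)  OUT=(all ⊤)
  B1:  IN=(all ⊤)  OUT={f:-1; rest ⊤}
  B2:  IN={f:-1; rest ⊤}  OUT={f:-1; rest ⊤}
  B3:  IN={f:-1; rest ⊤}  OUT={d:6, f:-1; rest ⊤}
  B4:  IN={f:-1; rest ⊤}  OUT={f:-1; rest ⊤}
  B5:  IN={f:-1; rest ⊤}  OUT={f:-1; rest ⊤}
  B6:  IN={f:-1; rest ⊤}  OUT={b:4, f:-1; rest ⊤}
  B7:  IN={b:4, f:-1; rest ⊤}  OUT={b:4, f:-1; rest ⊤}
  B8:  IN={b:4, f:-1; rest ⊤}  OUT={b:4; rest ⊤}
  B9:  IN={b:4; rest ⊤}  OUT={b:4, c:-3; rest ⊤}

Merge at B1: IN[B1] = OUT[B0] = {a: ⊤, b: ⊤, c: ⊤, d: ⊤, e: ⊤, f: ⊤}
Applying B1's transfer function to that IN value gives OUT[B1] (row B1 above).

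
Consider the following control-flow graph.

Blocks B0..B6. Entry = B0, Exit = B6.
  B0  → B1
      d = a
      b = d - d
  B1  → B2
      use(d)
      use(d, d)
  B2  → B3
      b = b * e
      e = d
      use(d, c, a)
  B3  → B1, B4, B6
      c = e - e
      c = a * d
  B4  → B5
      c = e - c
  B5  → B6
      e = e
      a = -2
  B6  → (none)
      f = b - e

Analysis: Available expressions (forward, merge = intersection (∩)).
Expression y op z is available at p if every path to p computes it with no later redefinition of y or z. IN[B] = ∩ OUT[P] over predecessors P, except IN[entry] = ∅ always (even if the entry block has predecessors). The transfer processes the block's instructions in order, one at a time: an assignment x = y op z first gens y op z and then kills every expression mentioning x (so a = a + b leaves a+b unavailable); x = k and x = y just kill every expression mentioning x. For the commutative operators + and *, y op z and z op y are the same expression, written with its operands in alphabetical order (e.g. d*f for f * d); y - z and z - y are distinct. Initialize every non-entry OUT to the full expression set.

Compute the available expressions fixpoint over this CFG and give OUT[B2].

Answer: {d-d}

Working:
Per-block solution:
  B0: | IN={} | OUT={d-d}
  B1: | IN={d-d} | OUT={d-d}
  B2: | IN={d-d} | OUT={d-d}
  B3: | IN={d-d} | OUT={a*d, d-d, e-e}
  B4: | IN={a*d, d-d, e-e} | OUT={a*d, d-d, e-e}
  B5: | IN={a*d, d-d, e-e} | OUT={d-d}
  B6: | IN={d-d} | OUT={b-e, d-d}

Merge at B2: IN[B2] = OUT[B1] = {d-d}
Applying B2's transfer function to that IN value gives OUT[B2] (row B2 above).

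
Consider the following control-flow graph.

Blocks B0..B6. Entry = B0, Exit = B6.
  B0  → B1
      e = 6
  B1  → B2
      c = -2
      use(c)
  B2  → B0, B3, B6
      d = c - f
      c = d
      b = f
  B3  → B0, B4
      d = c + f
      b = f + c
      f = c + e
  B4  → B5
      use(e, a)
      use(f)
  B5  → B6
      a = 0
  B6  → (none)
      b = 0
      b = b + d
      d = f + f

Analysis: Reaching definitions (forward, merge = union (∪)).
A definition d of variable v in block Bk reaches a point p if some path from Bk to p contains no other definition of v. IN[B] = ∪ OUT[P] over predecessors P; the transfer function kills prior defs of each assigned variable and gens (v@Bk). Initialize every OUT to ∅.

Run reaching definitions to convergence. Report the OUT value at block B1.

Fixpoint table:
  B0: | IN={b@B2, b@B3, c@B2, d@B2, d@B3, e@B0, f@B3} | OUT={b@B2, b@B3, c@B2, d@B2, d@B3, e@B0, f@B3}
  B1: | IN={b@B2, b@B3, c@B2, d@B2, d@B3, e@B0, f@B3} | OUT={b@B2, b@B3, c@B1, d@B2, d@B3, e@B0, f@B3}
  B2: | IN={b@B2, b@B3, c@B1, d@B2, d@B3, e@B0, f@B3} | OUT={b@B2, c@B2, d@B2, e@B0, f@B3}
  B3: | IN={b@B2, c@B2, d@B2, e@B0, f@B3} | OUT={b@B3, c@B2, d@B3, e@B0, f@B3}
  B4: | IN={b@B3, c@B2, d@B3, e@B0, f@B3} | OUT={b@B3, c@B2, d@B3, e@B0, f@B3}
  B5: | IN={b@B3, c@B2, d@B3, e@B0, f@B3} | OUT={a@B5, b@B3, c@B2, d@B3, e@B0, f@B3}
  B6: | IN={a@B5, b@B2, b@B3, c@B2, d@B2, d@B3, e@B0, f@B3} | OUT={a@B5, b@B6, c@B2, d@B6, e@B0, f@B3}

Merge at B1: IN[B1] = OUT[B0] = {b@B2, b@B3, c@B2, d@B2, d@B3, e@B0, f@B3}
Applying B1's transfer function to that IN value gives OUT[B1] (row B1 above).

Answer: {b@B2, b@B3, c@B1, d@B2, d@B3, e@B0, f@B3}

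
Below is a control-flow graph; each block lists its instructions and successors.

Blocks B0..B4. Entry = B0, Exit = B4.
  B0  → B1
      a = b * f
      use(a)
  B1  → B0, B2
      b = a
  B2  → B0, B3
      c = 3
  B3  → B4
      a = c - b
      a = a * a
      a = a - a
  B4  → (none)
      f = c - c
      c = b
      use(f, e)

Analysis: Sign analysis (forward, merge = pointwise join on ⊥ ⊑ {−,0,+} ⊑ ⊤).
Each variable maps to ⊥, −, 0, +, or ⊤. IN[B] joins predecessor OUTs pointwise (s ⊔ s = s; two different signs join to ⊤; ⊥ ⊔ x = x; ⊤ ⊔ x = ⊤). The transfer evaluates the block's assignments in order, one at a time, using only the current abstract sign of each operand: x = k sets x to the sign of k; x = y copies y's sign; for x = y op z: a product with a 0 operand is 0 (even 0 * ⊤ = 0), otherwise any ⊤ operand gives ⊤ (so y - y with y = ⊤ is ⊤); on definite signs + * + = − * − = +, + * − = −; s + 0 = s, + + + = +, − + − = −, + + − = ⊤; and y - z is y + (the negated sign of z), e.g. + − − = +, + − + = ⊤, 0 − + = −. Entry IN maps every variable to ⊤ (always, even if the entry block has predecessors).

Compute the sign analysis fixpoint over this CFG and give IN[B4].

Answer: {a: ⊤, b: ⊤, c: +, d: ⊤, e: ⊤, f: ⊤}

Trace:
Per-block solution:
  B0:   IN=(all ⊤)   OUT=(all ⊤)
  B1:   IN=(all ⊤)   OUT=(all ⊤)
  B2:   IN=(all ⊤)   OUT={c:+; rest ⊤}
  B3:   IN={c:+; rest ⊤}   OUT={c:+; rest ⊤}
  B4:   IN={c:+; rest ⊤}   OUT=(all ⊤)

Merge at B4: IN[B4] = OUT[B3] = {a: ⊤, b: ⊤, c: +, d: ⊤, e: ⊤, f: ⊤}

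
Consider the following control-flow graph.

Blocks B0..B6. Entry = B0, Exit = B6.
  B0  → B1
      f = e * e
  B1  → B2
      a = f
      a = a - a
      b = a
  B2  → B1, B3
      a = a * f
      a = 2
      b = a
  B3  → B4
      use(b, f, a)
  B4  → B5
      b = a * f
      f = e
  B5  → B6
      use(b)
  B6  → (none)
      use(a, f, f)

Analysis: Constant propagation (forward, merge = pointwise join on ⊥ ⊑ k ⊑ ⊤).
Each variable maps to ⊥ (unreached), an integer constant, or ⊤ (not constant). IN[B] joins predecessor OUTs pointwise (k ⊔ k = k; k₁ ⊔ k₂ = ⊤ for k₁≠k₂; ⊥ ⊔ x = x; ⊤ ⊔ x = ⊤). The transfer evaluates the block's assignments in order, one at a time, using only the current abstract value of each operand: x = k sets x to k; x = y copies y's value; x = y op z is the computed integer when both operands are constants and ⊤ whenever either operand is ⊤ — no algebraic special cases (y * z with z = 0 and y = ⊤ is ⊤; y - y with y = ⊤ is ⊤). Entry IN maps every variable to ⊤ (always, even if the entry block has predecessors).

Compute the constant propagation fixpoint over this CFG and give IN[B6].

Answer: {a: 2, b: ⊤, c: ⊤, d: ⊤, e: ⊤, f: ⊤}

Derivation:
Fixpoint table:
  B0:   IN=(all ⊤)   OUT=(all ⊤)
  B1:   IN=(all ⊤)   OUT=(all ⊤)
  B2:   IN=(all ⊤)   OUT={a:2, b:2; rest ⊤}
  B3:   IN={a:2, b:2; rest ⊤}   OUT={a:2, b:2; rest ⊤}
  B4:   IN={a:2, b:2; rest ⊤}   OUT={a:2; rest ⊤}
  B5:   IN={a:2; rest ⊤}   OUT={a:2; rest ⊤}
  B6:   IN={a:2; rest ⊤}   OUT={a:2; rest ⊤}

Merge at B6: IN[B6] = OUT[B5] = {a: 2, b: ⊤, c: ⊤, d: ⊤, e: ⊤, f: ⊤}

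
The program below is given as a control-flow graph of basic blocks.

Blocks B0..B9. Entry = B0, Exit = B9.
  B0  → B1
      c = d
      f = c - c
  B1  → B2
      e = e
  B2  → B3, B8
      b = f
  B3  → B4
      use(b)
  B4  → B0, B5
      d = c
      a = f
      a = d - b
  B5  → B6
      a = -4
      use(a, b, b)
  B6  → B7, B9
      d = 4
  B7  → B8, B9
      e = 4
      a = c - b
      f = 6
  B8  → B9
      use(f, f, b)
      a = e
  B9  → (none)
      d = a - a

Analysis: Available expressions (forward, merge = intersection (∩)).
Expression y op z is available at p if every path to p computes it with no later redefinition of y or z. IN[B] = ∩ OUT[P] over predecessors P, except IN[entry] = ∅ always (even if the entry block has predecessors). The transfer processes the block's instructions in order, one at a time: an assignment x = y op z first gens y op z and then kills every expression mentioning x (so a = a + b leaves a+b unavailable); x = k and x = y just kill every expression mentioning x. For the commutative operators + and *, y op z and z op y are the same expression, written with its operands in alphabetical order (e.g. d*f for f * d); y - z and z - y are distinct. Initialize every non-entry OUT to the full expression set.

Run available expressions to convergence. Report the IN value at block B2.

Answer: {c-c}

Derivation:
Per-block solution:
  B0:   IN={}   OUT={c-c}
  B1:   IN={c-c}   OUT={c-c}
  B2:   IN={c-c}   OUT={c-c}
  B3:   IN={c-c}   OUT={c-c}
  B4:   IN={c-c}   OUT={c-c, d-b}
  B5:   IN={c-c, d-b}   OUT={c-c, d-b}
  B6:   IN={c-c, d-b}   OUT={c-c}
  B7:   IN={c-c}   OUT={c-b, c-c}
  B8:   IN={c-c}   OUT={c-c}
  B9:   IN={c-c}   OUT={a-a, c-c}

Merge at B2: IN[B2] = OUT[B1] = {c-c}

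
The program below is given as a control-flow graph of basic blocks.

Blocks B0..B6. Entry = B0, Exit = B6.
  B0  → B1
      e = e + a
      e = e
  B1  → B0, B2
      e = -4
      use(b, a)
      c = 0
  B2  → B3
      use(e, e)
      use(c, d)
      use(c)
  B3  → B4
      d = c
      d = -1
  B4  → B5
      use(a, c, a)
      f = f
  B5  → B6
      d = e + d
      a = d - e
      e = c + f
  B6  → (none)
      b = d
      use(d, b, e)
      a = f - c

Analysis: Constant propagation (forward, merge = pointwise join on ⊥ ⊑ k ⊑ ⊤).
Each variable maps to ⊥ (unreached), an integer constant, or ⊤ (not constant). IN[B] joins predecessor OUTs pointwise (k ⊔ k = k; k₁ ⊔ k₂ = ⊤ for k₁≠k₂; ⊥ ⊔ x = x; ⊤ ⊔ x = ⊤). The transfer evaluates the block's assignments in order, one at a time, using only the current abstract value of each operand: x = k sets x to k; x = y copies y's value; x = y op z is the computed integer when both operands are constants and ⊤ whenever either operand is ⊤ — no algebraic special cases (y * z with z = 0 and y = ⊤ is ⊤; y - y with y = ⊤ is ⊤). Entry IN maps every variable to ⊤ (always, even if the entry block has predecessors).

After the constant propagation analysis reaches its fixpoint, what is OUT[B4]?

Per-block solution:
  B0: | IN=(all ⊤) | OUT=(all ⊤)
  B1: | IN=(all ⊤) | OUT={c:0, e:-4; rest ⊤}
  B2: | IN={c:0, e:-4; rest ⊤} | OUT={c:0, e:-4; rest ⊤}
  B3: | IN={c:0, e:-4; rest ⊤} | OUT={c:0, d:-1, e:-4; rest ⊤}
  B4: | IN={c:0, d:-1, e:-4; rest ⊤} | OUT={c:0, d:-1, e:-4; rest ⊤}
  B5: | IN={c:0, d:-1, e:-4; rest ⊤} | OUT={a:-1, c:0, d:-5; rest ⊤}
  B6: | IN={a:-1, c:0, d:-5; rest ⊤} | OUT={b:-5, c:0, d:-5; rest ⊤}

Merge at B4: IN[B4] = OUT[B3] = {a: ⊤, b: ⊤, c: 0, d: -1, e: -4, f: ⊤}
Applying B4's transfer function to that IN value gives OUT[B4] (row B4 above).

Answer: {a: ⊤, b: ⊤, c: 0, d: -1, e: -4, f: ⊤}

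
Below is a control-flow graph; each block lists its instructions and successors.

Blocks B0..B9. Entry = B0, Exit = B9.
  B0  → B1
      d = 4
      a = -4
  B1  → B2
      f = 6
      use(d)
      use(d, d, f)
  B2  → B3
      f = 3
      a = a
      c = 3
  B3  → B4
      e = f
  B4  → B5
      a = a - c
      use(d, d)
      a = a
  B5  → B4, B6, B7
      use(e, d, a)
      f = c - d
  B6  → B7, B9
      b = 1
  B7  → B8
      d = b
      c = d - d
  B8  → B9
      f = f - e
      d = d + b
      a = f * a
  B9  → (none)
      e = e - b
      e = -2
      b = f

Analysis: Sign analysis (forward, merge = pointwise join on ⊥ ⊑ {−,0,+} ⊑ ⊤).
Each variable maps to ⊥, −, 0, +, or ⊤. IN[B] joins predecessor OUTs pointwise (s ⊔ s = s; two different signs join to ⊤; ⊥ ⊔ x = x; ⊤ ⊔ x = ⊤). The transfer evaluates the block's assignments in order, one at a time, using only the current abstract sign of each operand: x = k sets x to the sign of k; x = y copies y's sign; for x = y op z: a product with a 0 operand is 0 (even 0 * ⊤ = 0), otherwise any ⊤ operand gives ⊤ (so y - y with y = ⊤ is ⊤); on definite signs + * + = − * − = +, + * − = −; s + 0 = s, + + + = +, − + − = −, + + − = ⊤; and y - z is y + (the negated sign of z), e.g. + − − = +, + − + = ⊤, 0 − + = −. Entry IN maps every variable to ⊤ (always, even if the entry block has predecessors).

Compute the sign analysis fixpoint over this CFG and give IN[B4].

Fixpoint table:
  B0:   IN=(all ⊤)   OUT={a:-, d:+; rest ⊤}
  B1:   IN={a:-, d:+; rest ⊤}   OUT={a:-, d:+, f:+; rest ⊤}
  B2:   IN={a:-, d:+, f:+; rest ⊤}   OUT={a:-, c:+, d:+, f:+; rest ⊤}
  B3:   IN={a:-, c:+, d:+, f:+; rest ⊤}   OUT={a:-, c:+, d:+, e:+, f:+; rest ⊤}
  B4:   IN={a:-, c:+, d:+, e:+; rest ⊤}   OUT={a:-, c:+, d:+, e:+; rest ⊤}
  B5:   IN={a:-, c:+, d:+, e:+; rest ⊤}   OUT={a:-, c:+, d:+, e:+; rest ⊤}
  B6:   IN={a:-, c:+, d:+, e:+; rest ⊤}   OUT={a:-, b:+, c:+, d:+, e:+; rest ⊤}
  B7:   IN={a:-, c:+, d:+, e:+; rest ⊤}   OUT={a:-, e:+; rest ⊤}
  B8:   IN={a:-, e:+; rest ⊤}   OUT={e:+; rest ⊤}
  B9:   IN={e:+; rest ⊤}   OUT={e:-; rest ⊤}

Merge at B4: IN[B4] = OUT[B3] ⊔ OUT[B5] = {a: -, b: ⊤, c: +, d: +, e: +, f: ⊤}

Answer: {a: -, b: ⊤, c: +, d: +, e: +, f: ⊤}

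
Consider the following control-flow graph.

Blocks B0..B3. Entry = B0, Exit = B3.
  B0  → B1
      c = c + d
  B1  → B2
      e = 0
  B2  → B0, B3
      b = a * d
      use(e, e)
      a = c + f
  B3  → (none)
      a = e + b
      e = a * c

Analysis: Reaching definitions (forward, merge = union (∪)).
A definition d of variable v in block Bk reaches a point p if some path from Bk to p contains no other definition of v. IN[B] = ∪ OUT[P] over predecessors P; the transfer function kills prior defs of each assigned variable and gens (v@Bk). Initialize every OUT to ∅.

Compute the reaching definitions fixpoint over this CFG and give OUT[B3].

Answer: {a@B3, b@B2, c@B0, e@B3}

Derivation:
Converged values:
  B0:   IN={a@B2, b@B2, c@B0, e@B1}   OUT={a@B2, b@B2, c@B0, e@B1}
  B1:   IN={a@B2, b@B2, c@B0, e@B1}   OUT={a@B2, b@B2, c@B0, e@B1}
  B2:   IN={a@B2, b@B2, c@B0, e@B1}   OUT={a@B2, b@B2, c@B0, e@B1}
  B3:   IN={a@B2, b@B2, c@B0, e@B1}   OUT={a@B3, b@B2, c@B0, e@B3}

Merge at B3: IN[B3] = OUT[B2] = {a@B2, b@B2, c@B0, e@B1}
Applying B3's transfer function to that IN value gives OUT[B3] (row B3 above).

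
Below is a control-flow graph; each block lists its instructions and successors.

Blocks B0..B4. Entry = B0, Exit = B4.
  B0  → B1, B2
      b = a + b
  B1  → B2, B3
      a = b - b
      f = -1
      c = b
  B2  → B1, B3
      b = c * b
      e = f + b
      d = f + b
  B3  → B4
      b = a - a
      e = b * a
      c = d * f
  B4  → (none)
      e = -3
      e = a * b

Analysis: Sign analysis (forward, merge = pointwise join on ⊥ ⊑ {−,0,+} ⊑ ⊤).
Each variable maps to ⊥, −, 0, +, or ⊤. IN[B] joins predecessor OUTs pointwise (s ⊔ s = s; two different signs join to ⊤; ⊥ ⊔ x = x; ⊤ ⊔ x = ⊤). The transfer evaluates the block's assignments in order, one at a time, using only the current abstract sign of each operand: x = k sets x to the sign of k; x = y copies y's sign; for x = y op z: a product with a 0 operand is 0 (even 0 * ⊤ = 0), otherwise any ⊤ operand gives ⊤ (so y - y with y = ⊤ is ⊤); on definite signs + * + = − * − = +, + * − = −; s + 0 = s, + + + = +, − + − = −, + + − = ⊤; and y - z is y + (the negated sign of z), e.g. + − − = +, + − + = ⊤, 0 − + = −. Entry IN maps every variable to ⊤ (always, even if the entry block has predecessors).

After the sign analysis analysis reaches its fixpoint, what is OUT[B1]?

Per-block solution:
  B0:  IN=(all ⊤)  OUT=(all ⊤)
  B1:  IN=(all ⊤)  OUT={f:-; rest ⊤}
  B2:  IN=(all ⊤)  OUT=(all ⊤)
  B3:  IN=(all ⊤)  OUT=(all ⊤)
  B4:  IN=(all ⊤)  OUT=(all ⊤)

Merge at B1: IN[B1] = OUT[B0] ⊔ OUT[B2] = {a: ⊤, b: ⊤, c: ⊤, d: ⊤, e: ⊤, f: ⊤}
Applying B1's transfer function to that IN value gives OUT[B1] (row B1 above).

Answer: {a: ⊤, b: ⊤, c: ⊤, d: ⊤, e: ⊤, f: -}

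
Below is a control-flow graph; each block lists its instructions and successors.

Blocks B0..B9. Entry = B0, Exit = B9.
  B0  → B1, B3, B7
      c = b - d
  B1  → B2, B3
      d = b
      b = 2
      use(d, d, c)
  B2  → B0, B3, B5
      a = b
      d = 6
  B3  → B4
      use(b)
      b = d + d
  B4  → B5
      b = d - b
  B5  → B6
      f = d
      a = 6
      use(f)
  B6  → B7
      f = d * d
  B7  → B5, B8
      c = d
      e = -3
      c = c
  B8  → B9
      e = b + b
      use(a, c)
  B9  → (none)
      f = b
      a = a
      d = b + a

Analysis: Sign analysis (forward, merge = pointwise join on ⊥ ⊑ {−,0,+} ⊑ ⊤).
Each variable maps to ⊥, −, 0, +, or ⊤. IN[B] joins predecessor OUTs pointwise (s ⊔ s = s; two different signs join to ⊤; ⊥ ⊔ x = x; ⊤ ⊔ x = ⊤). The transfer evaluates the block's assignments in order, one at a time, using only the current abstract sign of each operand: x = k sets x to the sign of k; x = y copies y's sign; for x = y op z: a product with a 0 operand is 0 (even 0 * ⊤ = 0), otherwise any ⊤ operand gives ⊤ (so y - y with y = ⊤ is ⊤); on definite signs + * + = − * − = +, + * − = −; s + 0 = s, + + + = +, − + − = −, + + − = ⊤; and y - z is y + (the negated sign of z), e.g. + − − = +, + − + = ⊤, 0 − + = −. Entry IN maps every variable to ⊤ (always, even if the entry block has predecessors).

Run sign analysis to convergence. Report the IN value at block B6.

Per-block solution:
  B0:  IN=(all ⊤)  OUT=(all ⊤)
  B1:  IN=(all ⊤)  OUT={b:+; rest ⊤}
  B2:  IN={b:+; rest ⊤}  OUT={a:+, b:+, d:+; rest ⊤}
  B3:  IN=(all ⊤)  OUT=(all ⊤)
  B4:  IN=(all ⊤)  OUT=(all ⊤)
  B5:  IN=(all ⊤)  OUT={a:+; rest ⊤}
  B6:  IN={a:+; rest ⊤}  OUT={a:+; rest ⊤}
  B7:  IN=(all ⊤)  OUT={e:-; rest ⊤}
  B8:  IN={e:-; rest ⊤}  OUT=(all ⊤)
  B9:  IN=(all ⊤)  OUT=(all ⊤)

Merge at B6: IN[B6] = OUT[B5] = {a: +, b: ⊤, c: ⊤, d: ⊤, e: ⊤, f: ⊤}

Answer: {a: +, b: ⊤, c: ⊤, d: ⊤, e: ⊤, f: ⊤}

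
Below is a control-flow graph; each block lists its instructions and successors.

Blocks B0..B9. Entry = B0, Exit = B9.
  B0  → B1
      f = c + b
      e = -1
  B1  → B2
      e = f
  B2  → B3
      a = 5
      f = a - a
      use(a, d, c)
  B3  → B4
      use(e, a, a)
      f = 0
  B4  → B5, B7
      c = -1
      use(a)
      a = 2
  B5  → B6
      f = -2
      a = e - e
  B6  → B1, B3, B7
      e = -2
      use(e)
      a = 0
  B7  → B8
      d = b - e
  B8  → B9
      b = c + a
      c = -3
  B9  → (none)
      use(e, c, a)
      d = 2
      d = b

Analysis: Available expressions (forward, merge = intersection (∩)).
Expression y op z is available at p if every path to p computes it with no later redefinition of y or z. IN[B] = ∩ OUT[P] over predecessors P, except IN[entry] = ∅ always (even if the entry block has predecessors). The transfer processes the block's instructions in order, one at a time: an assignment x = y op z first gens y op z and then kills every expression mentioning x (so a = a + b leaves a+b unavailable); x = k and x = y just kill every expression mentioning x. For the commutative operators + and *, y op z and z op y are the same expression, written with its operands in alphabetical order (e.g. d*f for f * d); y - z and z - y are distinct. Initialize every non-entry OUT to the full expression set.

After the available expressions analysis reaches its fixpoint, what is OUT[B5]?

Per-block solution:
  B0: | IN={} | OUT={b+c}
  B1: | IN={} | OUT={}
  B2: | IN={} | OUT={a-a}
  B3: | IN={} | OUT={}
  B4: | IN={} | OUT={}
  B5: | IN={} | OUT={e-e}
  B6: | IN={e-e} | OUT={}
  B7: | IN={} | OUT={b-e}
  B8: | IN={b-e} | OUT={}
  B9: | IN={} | OUT={}

Merge at B5: IN[B5] = OUT[B4] = {}
Applying B5's transfer function to that IN value gives OUT[B5] (row B5 above).

Answer: {e-e}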